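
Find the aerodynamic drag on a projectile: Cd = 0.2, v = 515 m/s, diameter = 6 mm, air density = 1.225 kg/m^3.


A = pi*(d/2)^2 = pi*(6/2000)^2 = 2.82743e-05 m^2
Fd = 0.5*Cd*rho*A*v^2 = 0.5*0.2*1.225*2.82743e-05*515^2 = 0.9186 N

0.9186 N


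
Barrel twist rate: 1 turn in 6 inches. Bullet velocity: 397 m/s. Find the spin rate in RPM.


twist_m = 6*0.0254 = 0.1524 m
spin = v/twist = 397/0.1524 = 2604.987 rev/s
RPM = spin*60 = 2604.987*60 ≈ 156299 RPM

156299 RPM


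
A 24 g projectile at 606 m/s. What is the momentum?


p = m*v = 0.024*606 = 14.54 kg·m/s

14.54 kg·m/s


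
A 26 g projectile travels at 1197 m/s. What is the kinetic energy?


E = 0.5*m*v^2 = 0.5*0.026*1197^2 = 18627 J

18627 J


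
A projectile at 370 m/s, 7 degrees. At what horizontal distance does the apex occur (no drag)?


R = v0^2*sin(2*theta)/g = 370^2*sin(2*7°)/9.81 = 3376.06 m
apex_dist = R/2 = 3376.06/2 = 1688 m

1688 m


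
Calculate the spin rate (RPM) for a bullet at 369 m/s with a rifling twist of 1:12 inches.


twist_m = 12*0.0254 = 0.3048 m
spin = v/twist = 369/0.3048 = 1210.63 rev/s
RPM = spin*60 = 1210.63*60 ≈ 72638 RPM

72638 RPM


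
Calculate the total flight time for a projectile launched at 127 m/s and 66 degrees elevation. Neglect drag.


T = 2*v0*sin(theta)/g = 2*127*sin(66°)/9.81 = 23.65 s

23.65 s


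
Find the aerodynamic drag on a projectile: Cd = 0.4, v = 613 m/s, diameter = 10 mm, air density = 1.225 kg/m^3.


A = pi*(d/2)^2 = pi*(10/2000)^2 = 7.85398e-05 m^2
Fd = 0.5*Cd*rho*A*v^2 = 0.5*0.4*1.225*7.85398e-05*613^2 = 7.231 N

7.231 N


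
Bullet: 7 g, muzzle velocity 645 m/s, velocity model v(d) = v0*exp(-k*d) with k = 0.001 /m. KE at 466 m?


v = v0*exp(-k*d) = 645*exp(-0.001*466) = 404.742 m/s
E = 0.5*m*v^2 = 0.5*0.007*404.742^2 = 573.4 J

573.4 J


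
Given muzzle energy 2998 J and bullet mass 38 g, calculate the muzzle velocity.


v = sqrt(2*E/m) = sqrt(2*2998/0.038) = 397.2 m/s

397.2 m/s


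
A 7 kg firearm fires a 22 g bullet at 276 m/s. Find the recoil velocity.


v_recoil = m_p * v_p / m_gun = 0.022 * 276 / 7 = 0.8674 m/s

0.8674 m/s


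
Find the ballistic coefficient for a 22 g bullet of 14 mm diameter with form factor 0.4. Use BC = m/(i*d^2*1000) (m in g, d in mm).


BC = m/(i*d^2*1000) = 22/(0.4 * 14^2 * 1000) = 0.0002806

0.0002806


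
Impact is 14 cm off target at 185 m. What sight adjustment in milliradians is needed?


1 mrad subtends 1 cm per 10 m of range, so adj = error_cm / (dist_m / 10) = 14 / (185/10) = 0.7568 mrad

0.7568 mrad


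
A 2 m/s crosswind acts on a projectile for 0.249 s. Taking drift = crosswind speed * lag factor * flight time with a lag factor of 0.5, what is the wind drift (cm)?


drift = v_wind * lag * t = 2 * 0.5 * 0.249 = 0.249 m ≈ 24.9 cm

24.9 cm


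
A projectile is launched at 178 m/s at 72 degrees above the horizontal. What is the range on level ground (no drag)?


R = v0^2 * sin(2*theta) / g = 178^2 * sin(2*72°) / 9.81 = 1898 m

1898 m


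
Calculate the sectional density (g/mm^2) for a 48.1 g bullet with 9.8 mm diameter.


SD = m/d^2 = 48.1/9.8^2 = 0.5008 g/mm^2

0.5008 g/mm^2


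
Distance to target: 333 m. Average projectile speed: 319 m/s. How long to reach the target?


t = d/v = 333/319 = 1.044 s

1.044 s


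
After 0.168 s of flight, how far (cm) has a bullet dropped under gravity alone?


drop = 0.5*g*t^2 = 0.5*9.81*0.168^2 = 0.138439 m ≈ 13.84 cm

13.84 cm


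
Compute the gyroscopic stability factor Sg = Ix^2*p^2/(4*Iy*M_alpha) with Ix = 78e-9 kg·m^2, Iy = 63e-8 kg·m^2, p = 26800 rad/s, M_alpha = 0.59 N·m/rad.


Sg = Ix^2 * p^2 / (4 * Iy * M_alpha) = (78e-9)^2 * 26800^2 / (4 * 63e-8 * 0.59) = 2.939

2.939


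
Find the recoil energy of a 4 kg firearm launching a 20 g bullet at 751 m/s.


v_r = m_p*v_p/m_gun = 0.02*751/4 = 3.755 m/s, E_r = 0.5*m_gun*v_r^2 = 0.5*4*3.755^2 = 28.2 J

28.2 J


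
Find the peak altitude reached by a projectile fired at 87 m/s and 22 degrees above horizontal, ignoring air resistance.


H = (v0*sin(theta))^2 / (2g) = (87*sin(22°))^2 / (2*9.81) = 54.14 m

54.14 m


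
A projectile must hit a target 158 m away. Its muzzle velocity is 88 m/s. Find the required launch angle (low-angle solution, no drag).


sin(2*theta) = R*g/v0^2 = 158*9.81/88^2 = 0.200152, theta = arcsin(0.200152)/2 = 5.773°

5.773 degrees


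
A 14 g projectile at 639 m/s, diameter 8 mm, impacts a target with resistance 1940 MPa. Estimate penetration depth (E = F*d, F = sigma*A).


A = pi*(d/2)^2 = pi*(8/2)^2 = 50.2655 mm^2
E = 0.5*m*v^2 = 0.5*0.014*639^2 = 2858.25 J
depth = E/(sigma*A) = 2858.25 J / (1940 MPa * 50.2655 mm^2) = 2858.25/(1940 * 50.2655) m = 0.0293108 m ≈ 29.31 mm

29.31 mm


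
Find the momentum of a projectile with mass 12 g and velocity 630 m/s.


p = m*v = 0.012*630 = 7.56 kg·m/s

7.56 kg·m/s


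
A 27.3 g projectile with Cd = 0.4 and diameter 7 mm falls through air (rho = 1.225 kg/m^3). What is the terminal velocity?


A = pi*(d/2)^2 = pi*(7/2000)^2 = 3.84845e-05 m^2
vt = sqrt(2mg/(Cd*rho*A)) = sqrt(2*0.0273*9.81/(0.4 * 1.225 * 3.84845e-05)) = 168.5 m/s

168.5 m/s


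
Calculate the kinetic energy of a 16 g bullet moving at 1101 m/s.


E = 0.5*m*v^2 = 0.5*0.016*1101^2 = 9698 J

9698 J


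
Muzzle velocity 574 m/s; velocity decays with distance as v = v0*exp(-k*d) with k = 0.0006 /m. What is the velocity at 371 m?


v = v0*exp(-k*d) = 574*exp(-0.0006*371) = 459.4 m/s

459.4 m/s


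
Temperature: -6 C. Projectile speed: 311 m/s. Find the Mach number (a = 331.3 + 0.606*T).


a = 331.3 + 0.606*(-6) = 327.664 m/s
M = v/a = 311/327.664 = 0.9491

0.9491


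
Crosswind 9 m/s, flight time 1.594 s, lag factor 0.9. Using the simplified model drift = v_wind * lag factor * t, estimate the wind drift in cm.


drift = v_wind * lag * t = 9 * 0.9 * 1.594 = 12.9114 m ≈ 1291 cm

1291 cm


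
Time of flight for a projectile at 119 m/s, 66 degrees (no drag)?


T = 2*v0*sin(theta)/g = 2*119*sin(66°)/9.81 = 22.16 s

22.16 s


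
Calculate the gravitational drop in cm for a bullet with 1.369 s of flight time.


drop = 0.5*g*t^2 = 0.5*9.81*1.369^2 = 9.19276 m ≈ 919.3 cm

919.3 cm


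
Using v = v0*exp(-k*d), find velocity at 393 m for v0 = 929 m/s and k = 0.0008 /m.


v = v0*exp(-k*d) = 929*exp(-0.0008*393) = 678.4 m/s

678.4 m/s


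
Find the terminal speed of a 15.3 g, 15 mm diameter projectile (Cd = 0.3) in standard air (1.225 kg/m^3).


A = pi*(d/2)^2 = pi*(15/2000)^2 = 1.76715e-04 m^2
vt = sqrt(2mg/(Cd*rho*A)) = sqrt(2*0.0153*9.81/(0.3 * 1.225 * 1.76715e-04)) = 67.99 m/s

67.99 m/s


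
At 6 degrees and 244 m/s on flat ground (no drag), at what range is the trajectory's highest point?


R = v0^2*sin(2*theta)/g = 244^2*sin(2*6°)/9.81 = 1261.8 m
apex_dist = R/2 = 1261.8/2 = 630.9 m

630.9 m


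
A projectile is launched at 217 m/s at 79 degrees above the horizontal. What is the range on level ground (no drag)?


R = v0^2 * sin(2*theta) / g = 217^2 * sin(2*79°) / 9.81 = 1798 m

1798 m


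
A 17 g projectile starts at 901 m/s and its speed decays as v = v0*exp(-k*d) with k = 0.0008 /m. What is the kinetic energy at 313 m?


v = v0*exp(-k*d) = 901*exp(-0.0008*313) = 701.419 m/s
E = 0.5*m*v^2 = 0.5*0.017*701.419^2 = 4182 J

4182 J


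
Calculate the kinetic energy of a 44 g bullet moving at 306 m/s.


E = 0.5*m*v^2 = 0.5*0.044*306^2 = 2060 J

2060 J


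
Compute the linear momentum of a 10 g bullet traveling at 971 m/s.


p = m*v = 0.01*971 = 9.71 kg·m/s

9.71 kg·m/s


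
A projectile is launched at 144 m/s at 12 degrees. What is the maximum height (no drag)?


H = (v0*sin(theta))^2 / (2g) = (144*sin(12°))^2 / (2*9.81) = 45.69 m

45.69 m


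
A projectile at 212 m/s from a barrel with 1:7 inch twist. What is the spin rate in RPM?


twist_m = 7*0.0254 = 0.1778 m
spin = v/twist = 212/0.1778 = 1192.351 rev/s
RPM = spin*60 = 1192.351*60 ≈ 71541 RPM

71541 RPM


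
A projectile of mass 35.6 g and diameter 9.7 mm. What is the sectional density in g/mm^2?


SD = m/d^2 = 35.6/9.7^2 = 0.3784 g/mm^2

0.3784 g/mm^2


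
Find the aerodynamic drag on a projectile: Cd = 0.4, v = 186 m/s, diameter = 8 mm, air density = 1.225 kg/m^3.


A = pi*(d/2)^2 = pi*(8/2000)^2 = 5.02655e-05 m^2
Fd = 0.5*Cd*rho*A*v^2 = 0.5*0.4*1.225*5.02655e-05*186^2 = 0.4261 N

0.4261 N


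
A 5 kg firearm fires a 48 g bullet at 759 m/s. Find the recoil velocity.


v_recoil = m_p * v_p / m_gun = 0.048 * 759 / 5 = 7.286 m/s

7.286 m/s


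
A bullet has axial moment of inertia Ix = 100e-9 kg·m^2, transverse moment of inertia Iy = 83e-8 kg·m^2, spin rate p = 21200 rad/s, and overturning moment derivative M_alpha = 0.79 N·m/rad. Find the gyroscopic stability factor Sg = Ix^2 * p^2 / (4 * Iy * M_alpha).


Sg = Ix^2 * p^2 / (4 * Iy * M_alpha) = (100e-9)^2 * 21200^2 / (4 * 83e-8 * 0.79) = 1.714

1.714


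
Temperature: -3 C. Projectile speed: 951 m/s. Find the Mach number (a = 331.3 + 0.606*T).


a = 331.3 + 0.606*(-3) = 329.482 m/s
M = v/a = 951/329.482 = 2.886

2.886


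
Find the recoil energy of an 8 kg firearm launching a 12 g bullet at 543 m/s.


v_r = m_p*v_p/m_gun = 0.012*543/8 = 0.8145 m/s, E_r = 0.5*m_gun*v_r^2 = 0.5*8*0.8145^2 = 2.654 J

2.654 J


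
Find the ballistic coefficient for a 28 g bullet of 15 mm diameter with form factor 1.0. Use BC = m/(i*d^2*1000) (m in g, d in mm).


BC = m/(i*d^2*1000) = 28/(1.0 * 15^2 * 1000) = 0.0001244

0.0001244


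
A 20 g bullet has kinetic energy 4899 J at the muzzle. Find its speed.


v = sqrt(2*E/m) = sqrt(2*4899/0.02) = 699.9 m/s

699.9 m/s


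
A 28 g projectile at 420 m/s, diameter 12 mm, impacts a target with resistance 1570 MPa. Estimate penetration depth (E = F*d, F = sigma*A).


A = pi*(d/2)^2 = pi*(12/2)^2 = 113.097 mm^2
E = 0.5*m*v^2 = 0.5*0.028*420^2 = 2469.6 J
depth = E/(sigma*A) = 2469.6 J / (1570 MPa * 113.097 mm^2) = 2469.6/(1570 * 113.097) m = 0.0139083 m ≈ 13.91 mm

13.91 mm


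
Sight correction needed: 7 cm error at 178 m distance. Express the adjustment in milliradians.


1 mrad subtends 1 cm per 10 m of range, so adj = error_cm / (dist_m / 10) = 7 / (178/10) = 0.3933 mrad

0.3933 mrad


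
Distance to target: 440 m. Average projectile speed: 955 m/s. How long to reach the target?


t = d/v = 440/955 = 0.4607 s

0.4607 s


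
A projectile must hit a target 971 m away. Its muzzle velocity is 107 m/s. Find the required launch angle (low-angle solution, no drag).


sin(2*theta) = R*g/v0^2 = 971*9.81/107^2 = 0.831995, theta = arcsin(0.831995)/2 = 28.15°

28.15 degrees


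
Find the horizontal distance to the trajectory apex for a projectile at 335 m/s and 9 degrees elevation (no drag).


R = v0^2*sin(2*theta)/g = 335^2*sin(2*9°)/9.81 = 3535.11 m
apex_dist = R/2 = 3535.11/2 = 1768 m

1768 m


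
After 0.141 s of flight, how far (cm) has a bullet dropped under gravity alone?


drop = 0.5*g*t^2 = 0.5*9.81*0.141^2 = 0.0975163 m ≈ 9.752 cm

9.752 cm


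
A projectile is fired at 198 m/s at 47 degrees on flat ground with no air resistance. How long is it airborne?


T = 2*v0*sin(theta)/g = 2*198*sin(47°)/9.81 = 29.52 s

29.52 s


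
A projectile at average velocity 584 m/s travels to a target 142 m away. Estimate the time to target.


t = d/v = 142/584 = 0.2432 s

0.2432 s


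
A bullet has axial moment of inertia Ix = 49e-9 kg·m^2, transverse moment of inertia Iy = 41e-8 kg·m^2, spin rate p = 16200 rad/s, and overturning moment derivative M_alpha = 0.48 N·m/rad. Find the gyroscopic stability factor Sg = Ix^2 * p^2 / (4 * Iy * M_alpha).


Sg = Ix^2 * p^2 / (4 * Iy * M_alpha) = (49e-9)^2 * 16200^2 / (4 * 41e-8 * 0.48) = 0.8005

0.8005


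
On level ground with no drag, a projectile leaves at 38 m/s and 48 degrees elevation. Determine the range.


R = v0^2 * sin(2*theta) / g = 38^2 * sin(2*48°) / 9.81 = 146.4 m

146.4 m


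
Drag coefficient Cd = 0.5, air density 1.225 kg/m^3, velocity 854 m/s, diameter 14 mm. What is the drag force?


A = pi*(d/2)^2 = pi*(14/2000)^2 = 1.53938e-04 m^2
Fd = 0.5*Cd*rho*A*v^2 = 0.5*0.5*1.225*1.53938e-04*854^2 = 34.38 N

34.38 N


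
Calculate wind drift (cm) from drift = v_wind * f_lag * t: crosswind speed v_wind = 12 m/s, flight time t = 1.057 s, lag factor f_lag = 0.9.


drift = v_wind * lag * t = 12 * 0.9 * 1.057 = 11.4156 m ≈ 1142 cm

1142 cm


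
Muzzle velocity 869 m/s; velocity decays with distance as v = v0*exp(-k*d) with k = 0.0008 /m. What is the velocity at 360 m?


v = v0*exp(-k*d) = 869*exp(-0.0008*360) = 651.5 m/s

651.5 m/s


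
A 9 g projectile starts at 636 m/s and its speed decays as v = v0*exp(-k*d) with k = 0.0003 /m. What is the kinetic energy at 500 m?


v = v0*exp(-k*d) = 636*exp(-0.0003*500) = 547.41 m/s
E = 0.5*m*v^2 = 0.5*0.009*547.41^2 = 1348 J

1348 J


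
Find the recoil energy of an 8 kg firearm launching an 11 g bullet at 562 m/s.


v_r = m_p*v_p/m_gun = 0.011*562/8 = 0.77275 m/s, E_r = 0.5*m_gun*v_r^2 = 0.5*8*0.77275^2 = 2.389 J

2.389 J


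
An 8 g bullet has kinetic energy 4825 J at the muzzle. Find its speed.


v = sqrt(2*E/m) = sqrt(2*4825/0.008) = 1098 m/s

1098 m/s


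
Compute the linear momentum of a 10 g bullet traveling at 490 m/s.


p = m*v = 0.01*490 = 4.9 kg·m/s

4.9 kg·m/s


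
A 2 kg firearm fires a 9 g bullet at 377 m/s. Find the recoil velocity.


v_recoil = m_p * v_p / m_gun = 0.009 * 377 / 2 = 1.696 m/s

1.696 m/s


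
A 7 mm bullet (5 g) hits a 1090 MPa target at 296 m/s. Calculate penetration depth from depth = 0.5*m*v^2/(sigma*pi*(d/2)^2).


A = pi*(d/2)^2 = pi*(7/2)^2 = 38.4845 mm^2
E = 0.5*m*v^2 = 0.5*0.005*296^2 = 219.04 J
depth = E/(sigma*A) = 219.04 J / (1090 MPa * 38.4845 mm^2) = 219.04/(1090 * 38.4845) m = 0.00522169 m ≈ 5.222 mm

5.222 mm


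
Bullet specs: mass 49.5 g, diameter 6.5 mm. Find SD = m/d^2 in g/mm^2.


SD = m/d^2 = 49.5/6.5^2 = 1.172 g/mm^2

1.172 g/mm^2


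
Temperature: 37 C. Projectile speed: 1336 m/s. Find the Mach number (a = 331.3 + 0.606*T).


a = 331.3 + 0.606*(37) = 353.722 m/s
M = v/a = 1336/353.722 = 3.777

3.777


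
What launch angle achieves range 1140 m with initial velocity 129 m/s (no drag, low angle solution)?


sin(2*theta) = R*g/v0^2 = 1140*9.81/129^2 = 0.672039, theta = arcsin(0.672039)/2 = 21.11°

21.11 degrees


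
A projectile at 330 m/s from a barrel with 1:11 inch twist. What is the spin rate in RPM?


twist_m = 11*0.0254 = 0.2794 m
spin = v/twist = 330/0.2794 = 1181.102 rev/s
RPM = spin*60 = 1181.102*60 ≈ 70866 RPM

70866 RPM


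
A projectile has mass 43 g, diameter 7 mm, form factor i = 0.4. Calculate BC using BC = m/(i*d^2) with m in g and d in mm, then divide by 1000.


BC = m/(i*d^2*1000) = 43/(0.4 * 7^2 * 1000) = 0.002194

0.002194


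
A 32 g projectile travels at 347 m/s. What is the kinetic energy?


E = 0.5*m*v^2 = 0.5*0.032*347^2 = 1927 J

1927 J


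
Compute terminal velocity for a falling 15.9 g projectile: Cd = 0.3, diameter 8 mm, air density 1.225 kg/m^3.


A = pi*(d/2)^2 = pi*(8/2000)^2 = 5.02655e-05 m^2
vt = sqrt(2mg/(Cd*rho*A)) = sqrt(2*0.0159*9.81/(0.3 * 1.225 * 5.02655e-05)) = 130 m/s

130 m/s


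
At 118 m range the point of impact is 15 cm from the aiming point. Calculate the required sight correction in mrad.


1 mrad subtends 1 cm per 10 m of range, so adj = error_cm / (dist_m / 10) = 15 / (118/10) = 1.271 mrad

1.271 mrad


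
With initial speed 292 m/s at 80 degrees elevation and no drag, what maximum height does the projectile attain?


H = (v0*sin(theta))^2 / (2g) = (292*sin(80°))^2 / (2*9.81) = 4215 m

4215 m


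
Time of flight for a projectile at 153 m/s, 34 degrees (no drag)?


T = 2*v0*sin(theta)/g = 2*153*sin(34°)/9.81 = 17.44 s

17.44 s


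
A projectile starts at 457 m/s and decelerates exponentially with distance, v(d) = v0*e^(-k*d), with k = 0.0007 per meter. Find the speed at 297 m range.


v = v0*exp(-k*d) = 457*exp(-0.0007*297) = 371.2 m/s

371.2 m/s


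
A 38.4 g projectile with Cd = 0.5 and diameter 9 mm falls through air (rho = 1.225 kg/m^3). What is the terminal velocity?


A = pi*(d/2)^2 = pi*(9/2000)^2 = 6.36173e-05 m^2
vt = sqrt(2mg/(Cd*rho*A)) = sqrt(2*0.0384*9.81/(0.5 * 1.225 * 6.36173e-05)) = 139.1 m/s

139.1 m/s


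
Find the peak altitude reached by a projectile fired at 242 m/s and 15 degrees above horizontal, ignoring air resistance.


H = (v0*sin(theta))^2 / (2g) = (242*sin(15°))^2 / (2*9.81) = 200 m

200 m


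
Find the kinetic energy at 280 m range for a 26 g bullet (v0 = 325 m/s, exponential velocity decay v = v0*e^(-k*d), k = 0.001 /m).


v = v0*exp(-k*d) = 325*exp(-0.001*280) = 245.63 m/s
E = 0.5*m*v^2 = 0.5*0.026*245.63^2 = 784.3 J

784.3 J


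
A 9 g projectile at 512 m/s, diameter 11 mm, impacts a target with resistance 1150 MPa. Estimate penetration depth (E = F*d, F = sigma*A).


A = pi*(d/2)^2 = pi*(11/2)^2 = 95.0332 mm^2
E = 0.5*m*v^2 = 0.5*0.009*512^2 = 1179.65 J
depth = E/(sigma*A) = 1179.65 J / (1150 MPa * 95.0332 mm^2) = 1179.65/(1150 * 95.0332) m = 0.0107939 m ≈ 10.79 mm

10.79 mm


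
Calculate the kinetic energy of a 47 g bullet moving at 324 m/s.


E = 0.5*m*v^2 = 0.5*0.047*324^2 = 2467 J

2467 J


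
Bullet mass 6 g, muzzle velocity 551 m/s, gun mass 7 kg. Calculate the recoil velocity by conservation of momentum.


v_recoil = m_p * v_p / m_gun = 0.006 * 551 / 7 = 0.4723 m/s

0.4723 m/s


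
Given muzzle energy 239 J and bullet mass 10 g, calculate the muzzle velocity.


v = sqrt(2*E/m) = sqrt(2*239/0.01) = 218.6 m/s

218.6 m/s


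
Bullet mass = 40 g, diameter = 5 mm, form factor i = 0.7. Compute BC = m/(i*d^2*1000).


BC = m/(i*d^2*1000) = 40/(0.7 * 5^2 * 1000) = 0.002286

0.002286


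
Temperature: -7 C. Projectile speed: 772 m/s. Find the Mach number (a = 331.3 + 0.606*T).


a = 331.3 + 0.606*(-7) = 327.058 m/s
M = v/a = 772/327.058 = 2.36

2.36


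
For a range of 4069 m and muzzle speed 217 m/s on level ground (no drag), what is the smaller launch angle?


sin(2*theta) = R*g/v0^2 = 4069*9.81/217^2 = 0.84769, theta = arcsin(0.84769)/2 = 28.98°

28.98 degrees


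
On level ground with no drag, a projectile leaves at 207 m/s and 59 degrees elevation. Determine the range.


R = v0^2 * sin(2*theta) / g = 207^2 * sin(2*59°) / 9.81 = 3857 m

3857 m


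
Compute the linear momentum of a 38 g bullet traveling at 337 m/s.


p = m*v = 0.038*337 = 12.81 kg·m/s

12.81 kg·m/s


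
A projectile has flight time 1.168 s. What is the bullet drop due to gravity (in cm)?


drop = 0.5*g*t^2 = 0.5*9.81*1.168^2 = 6.69152 m ≈ 669.2 cm

669.2 cm


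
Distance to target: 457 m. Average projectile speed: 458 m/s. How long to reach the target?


t = d/v = 457/458 = 0.9978 s

0.9978 s


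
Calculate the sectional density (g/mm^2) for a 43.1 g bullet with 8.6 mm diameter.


SD = m/d^2 = 43.1/8.6^2 = 0.5827 g/mm^2

0.5827 g/mm^2


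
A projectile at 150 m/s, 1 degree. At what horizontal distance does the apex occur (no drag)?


R = v0^2*sin(2*theta)/g = 150^2*sin(2*1°)/9.81 = 80.0447 m
apex_dist = R/2 = 80.0447/2 = 40.02 m

40.02 m


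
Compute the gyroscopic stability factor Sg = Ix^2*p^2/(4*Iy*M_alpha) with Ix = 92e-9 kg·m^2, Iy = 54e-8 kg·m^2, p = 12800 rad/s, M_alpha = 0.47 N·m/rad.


Sg = Ix^2 * p^2 / (4 * Iy * M_alpha) = (92e-9)^2 * 12800^2 / (4 * 54e-8 * 0.47) = 1.366

1.366


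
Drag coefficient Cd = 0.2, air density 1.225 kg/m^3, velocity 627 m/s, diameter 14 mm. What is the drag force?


A = pi*(d/2)^2 = pi*(14/2000)^2 = 1.53938e-04 m^2
Fd = 0.5*Cd*rho*A*v^2 = 0.5*0.2*1.225*1.53938e-04*627^2 = 7.413 N

7.413 N


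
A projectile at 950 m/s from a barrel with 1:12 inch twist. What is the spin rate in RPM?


twist_m = 12*0.0254 = 0.3048 m
spin = v/twist = 950/0.3048 = 3116.798 rev/s
RPM = spin*60 = 3116.798*60 ≈ 187008 RPM

187008 RPM


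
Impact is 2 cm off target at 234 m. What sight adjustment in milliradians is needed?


1 mrad subtends 1 cm per 10 m of range, so adj = error_cm / (dist_m / 10) = 2 / (234/10) = 0.08547 mrad

0.08547 mrad


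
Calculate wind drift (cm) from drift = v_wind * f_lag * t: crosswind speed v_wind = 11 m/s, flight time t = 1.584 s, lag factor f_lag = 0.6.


drift = v_wind * lag * t = 11 * 0.6 * 1.584 = 10.4544 m ≈ 1045 cm

1045 cm


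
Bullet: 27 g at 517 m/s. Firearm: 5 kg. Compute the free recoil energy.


v_r = m_p*v_p/m_gun = 0.027*517/5 = 2.7918 m/s, E_r = 0.5*m_gun*v_r^2 = 0.5*5*2.7918^2 = 19.49 J

19.49 J


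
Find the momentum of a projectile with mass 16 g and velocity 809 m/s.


p = m*v = 0.016*809 = 12.94 kg·m/s

12.94 kg·m/s


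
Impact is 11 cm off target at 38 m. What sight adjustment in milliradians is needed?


1 mrad subtends 1 cm per 10 m of range, so adj = error_cm / (dist_m / 10) = 11 / (38/10) = 2.895 mrad

2.895 mrad


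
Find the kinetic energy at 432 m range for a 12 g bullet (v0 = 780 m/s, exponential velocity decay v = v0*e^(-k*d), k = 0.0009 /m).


v = v0*exp(-k*d) = 780*exp(-0.0009*432) = 528.738 m/s
E = 0.5*m*v^2 = 0.5*0.012*528.738^2 = 1677 J

1677 J


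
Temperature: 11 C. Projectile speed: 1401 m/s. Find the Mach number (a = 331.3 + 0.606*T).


a = 331.3 + 0.606*(11) = 337.966 m/s
M = v/a = 1401/337.966 = 4.145

4.145


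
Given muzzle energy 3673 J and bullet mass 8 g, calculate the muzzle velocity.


v = sqrt(2*E/m) = sqrt(2*3673/0.008) = 958.3 m/s

958.3 m/s


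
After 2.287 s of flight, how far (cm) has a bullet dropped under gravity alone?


drop = 0.5*g*t^2 = 0.5*9.81*2.287^2 = 25.655 m ≈ 2565 cm

2565 cm


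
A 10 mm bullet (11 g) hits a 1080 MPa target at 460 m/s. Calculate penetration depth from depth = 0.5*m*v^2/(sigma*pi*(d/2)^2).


A = pi*(d/2)^2 = pi*(10/2)^2 = 78.5398 mm^2
E = 0.5*m*v^2 = 0.5*0.011*460^2 = 1163.8 J
depth = E/(sigma*A) = 1163.8 J / (1080 MPa * 78.5398 mm^2) = 1163.8/(1080 * 78.5398) m = 0.0137203 m ≈ 13.72 mm

13.72 mm


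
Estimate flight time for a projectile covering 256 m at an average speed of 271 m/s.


t = d/v = 256/271 = 0.9446 s

0.9446 s


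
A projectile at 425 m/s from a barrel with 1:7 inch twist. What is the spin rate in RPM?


twist_m = 7*0.0254 = 0.1778 m
spin = v/twist = 425/0.1778 = 2390.326 rev/s
RPM = spin*60 = 2390.326*60 ≈ 143420 RPM

143420 RPM


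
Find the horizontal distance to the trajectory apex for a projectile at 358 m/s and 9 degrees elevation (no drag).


R = v0^2*sin(2*theta)/g = 358^2*sin(2*9°)/9.81 = 4037.19 m
apex_dist = R/2 = 4037.19/2 = 2019 m

2019 m


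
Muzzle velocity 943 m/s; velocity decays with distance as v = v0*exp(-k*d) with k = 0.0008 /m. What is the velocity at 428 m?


v = v0*exp(-k*d) = 943*exp(-0.0008*428) = 669.6 m/s

669.6 m/s


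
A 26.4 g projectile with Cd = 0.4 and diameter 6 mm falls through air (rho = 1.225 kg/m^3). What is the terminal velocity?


A = pi*(d/2)^2 = pi*(6/2000)^2 = 2.82743e-05 m^2
vt = sqrt(2mg/(Cd*rho*A)) = sqrt(2*0.0264*9.81/(0.4 * 1.225 * 2.82743e-05)) = 193.4 m/s

193.4 m/s


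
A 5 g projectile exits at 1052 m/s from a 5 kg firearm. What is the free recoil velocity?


v_recoil = m_p * v_p / m_gun = 0.005 * 1052 / 5 = 1.052 m/s

1.052 m/s


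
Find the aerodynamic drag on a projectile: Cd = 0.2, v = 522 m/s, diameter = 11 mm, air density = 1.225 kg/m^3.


A = pi*(d/2)^2 = pi*(11/2000)^2 = 9.50332e-05 m^2
Fd = 0.5*Cd*rho*A*v^2 = 0.5*0.2*1.225*9.50332e-05*522^2 = 3.172 N

3.172 N


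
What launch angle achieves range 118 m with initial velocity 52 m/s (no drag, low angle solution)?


sin(2*theta) = R*g/v0^2 = 118*9.81/52^2 = 0.428099, theta = arcsin(0.428099)/2 = 12.67°

12.67 degrees


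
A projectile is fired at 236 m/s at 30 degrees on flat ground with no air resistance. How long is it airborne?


T = 2*v0*sin(theta)/g = 2*236*sin(30°)/9.81 = 24.06 s

24.06 s


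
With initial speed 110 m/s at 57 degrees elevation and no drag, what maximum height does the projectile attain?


H = (v0*sin(theta))^2 / (2g) = (110*sin(57°))^2 / (2*9.81) = 433.8 m

433.8 m


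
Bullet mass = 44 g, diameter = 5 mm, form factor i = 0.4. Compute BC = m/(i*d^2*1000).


BC = m/(i*d^2*1000) = 44/(0.4 * 5^2 * 1000) = 0.0044

0.0044


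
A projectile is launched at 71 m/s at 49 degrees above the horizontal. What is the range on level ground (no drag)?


R = v0^2 * sin(2*theta) / g = 71^2 * sin(2*49°) / 9.81 = 508.9 m

508.9 m


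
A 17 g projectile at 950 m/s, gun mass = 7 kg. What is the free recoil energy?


v_r = m_p*v_p/m_gun = 0.017*950/7 = 2.30714 m/s, E_r = 0.5*m_gun*v_r^2 = 0.5*7*2.30714^2 = 18.63 J

18.63 J


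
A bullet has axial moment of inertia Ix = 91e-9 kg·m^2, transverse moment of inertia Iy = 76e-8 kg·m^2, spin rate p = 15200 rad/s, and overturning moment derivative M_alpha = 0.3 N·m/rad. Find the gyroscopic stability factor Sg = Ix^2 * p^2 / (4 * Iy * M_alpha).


Sg = Ix^2 * p^2 / (4 * Iy * M_alpha) = (91e-9)^2 * 15200^2 / (4 * 76e-8 * 0.3) = 2.098

2.098


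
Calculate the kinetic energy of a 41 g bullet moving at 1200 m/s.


E = 0.5*m*v^2 = 0.5*0.041*1200^2 = 29520 J

29520 J


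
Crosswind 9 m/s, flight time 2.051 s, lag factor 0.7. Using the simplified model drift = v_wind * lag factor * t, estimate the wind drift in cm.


drift = v_wind * lag * t = 9 * 0.7 * 2.051 = 12.9213 m ≈ 1292 cm

1292 cm


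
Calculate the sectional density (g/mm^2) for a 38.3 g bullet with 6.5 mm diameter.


SD = m/d^2 = 38.3/6.5^2 = 0.9065 g/mm^2

0.9065 g/mm^2


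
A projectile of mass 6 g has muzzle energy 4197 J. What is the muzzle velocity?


v = sqrt(2*E/m) = sqrt(2*4197/0.006) = 1183 m/s

1183 m/s


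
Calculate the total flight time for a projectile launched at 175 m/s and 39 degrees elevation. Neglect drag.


T = 2*v0*sin(theta)/g = 2*175*sin(39°)/9.81 = 22.45 s

22.45 s


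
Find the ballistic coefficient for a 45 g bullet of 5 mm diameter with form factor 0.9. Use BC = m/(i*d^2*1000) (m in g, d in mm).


BC = m/(i*d^2*1000) = 45/(0.9 * 5^2 * 1000) = 0.002

0.002


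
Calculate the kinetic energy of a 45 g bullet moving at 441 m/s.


E = 0.5*m*v^2 = 0.5*0.045*441^2 = 4376 J

4376 J


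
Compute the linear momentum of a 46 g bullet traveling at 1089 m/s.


p = m*v = 0.046*1089 = 50.09 kg·m/s

50.09 kg·m/s


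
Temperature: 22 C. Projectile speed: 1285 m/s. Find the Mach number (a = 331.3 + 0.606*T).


a = 331.3 + 0.606*(22) = 344.632 m/s
M = v/a = 1285/344.632 = 3.729

3.729


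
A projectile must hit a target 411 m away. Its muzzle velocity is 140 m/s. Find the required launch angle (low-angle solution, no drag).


sin(2*theta) = R*g/v0^2 = 411*9.81/140^2 = 0.20571, theta = arcsin(0.20571)/2 = 5.936°

5.936 degrees


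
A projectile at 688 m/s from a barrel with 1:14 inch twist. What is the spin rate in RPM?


twist_m = 14*0.0254 = 0.3556 m
spin = v/twist = 688/0.3556 = 1934.758 rev/s
RPM = spin*60 = 1934.758*60 ≈ 116085 RPM

116085 RPM


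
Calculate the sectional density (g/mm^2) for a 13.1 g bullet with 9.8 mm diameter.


SD = m/d^2 = 13.1/9.8^2 = 0.1364 g/mm^2

0.1364 g/mm^2


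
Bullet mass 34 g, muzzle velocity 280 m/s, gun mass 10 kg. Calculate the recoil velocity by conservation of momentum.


v_recoil = m_p * v_p / m_gun = 0.034 * 280 / 10 = 0.952 m/s

0.952 m/s


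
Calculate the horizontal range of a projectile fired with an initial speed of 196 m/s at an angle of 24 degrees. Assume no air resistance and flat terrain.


R = v0^2 * sin(2*theta) / g = 196^2 * sin(2*24°) / 9.81 = 2910 m

2910 m


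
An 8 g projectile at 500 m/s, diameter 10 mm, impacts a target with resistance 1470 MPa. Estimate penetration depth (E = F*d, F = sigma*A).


A = pi*(d/2)^2 = pi*(10/2)^2 = 78.5398 mm^2
E = 0.5*m*v^2 = 0.5*0.008*500^2 = 1000 J
depth = E/(sigma*A) = 1000 J / (1470 MPa * 78.5398 mm^2) = 1000/(1470 * 78.5398) m = 0.00866149 m ≈ 8.661 mm

8.661 mm


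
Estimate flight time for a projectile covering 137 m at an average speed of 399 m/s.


t = d/v = 137/399 = 0.3434 s

0.3434 s


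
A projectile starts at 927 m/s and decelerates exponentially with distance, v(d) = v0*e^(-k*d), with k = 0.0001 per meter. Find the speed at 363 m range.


v = v0*exp(-k*d) = 927*exp(-0.0001*363) = 894 m/s

894 m/s


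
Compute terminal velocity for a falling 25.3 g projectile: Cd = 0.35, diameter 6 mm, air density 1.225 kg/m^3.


A = pi*(d/2)^2 = pi*(6/2000)^2 = 2.82743e-05 m^2
vt = sqrt(2mg/(Cd*rho*A)) = sqrt(2*0.0253*9.81/(0.35 * 1.225 * 2.82743e-05)) = 202.4 m/s

202.4 m/s


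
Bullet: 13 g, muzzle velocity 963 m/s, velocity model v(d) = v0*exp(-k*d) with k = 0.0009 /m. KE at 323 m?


v = v0*exp(-k*d) = 963*exp(-0.0009*323) = 720.074 m/s
E = 0.5*m*v^2 = 0.5*0.013*720.074^2 = 3370 J

3370 J


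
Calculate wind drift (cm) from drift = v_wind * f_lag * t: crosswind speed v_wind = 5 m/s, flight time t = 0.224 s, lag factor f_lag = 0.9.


drift = v_wind * lag * t = 5 * 0.9 * 0.224 = 1.008 m ≈ 100.8 cm

100.8 cm


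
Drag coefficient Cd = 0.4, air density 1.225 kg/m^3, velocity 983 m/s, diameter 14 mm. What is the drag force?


A = pi*(d/2)^2 = pi*(14/2000)^2 = 1.53938e-04 m^2
Fd = 0.5*Cd*rho*A*v^2 = 0.5*0.4*1.225*1.53938e-04*983^2 = 36.44 N

36.44 N


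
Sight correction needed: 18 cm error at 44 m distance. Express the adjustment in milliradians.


1 mrad subtends 1 cm per 10 m of range, so adj = error_cm / (dist_m / 10) = 18 / (44/10) = 4.091 mrad

4.091 mrad


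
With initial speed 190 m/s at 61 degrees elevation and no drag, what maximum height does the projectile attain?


H = (v0*sin(theta))^2 / (2g) = (190*sin(61°))^2 / (2*9.81) = 1407 m

1407 m


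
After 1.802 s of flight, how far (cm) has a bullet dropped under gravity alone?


drop = 0.5*g*t^2 = 0.5*9.81*1.802^2 = 15.9275 m ≈ 1593 cm

1593 cm


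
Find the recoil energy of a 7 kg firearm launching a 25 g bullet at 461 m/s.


v_r = m_p*v_p/m_gun = 0.025*461/7 = 1.64643 m/s, E_r = 0.5*m_gun*v_r^2 = 0.5*7*1.64643^2 = 9.488 J

9.488 J


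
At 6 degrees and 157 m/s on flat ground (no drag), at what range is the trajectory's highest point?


R = v0^2*sin(2*theta)/g = 157^2*sin(2*6°)/9.81 = 522.407 m
apex_dist = R/2 = 522.407/2 = 261.2 m

261.2 m


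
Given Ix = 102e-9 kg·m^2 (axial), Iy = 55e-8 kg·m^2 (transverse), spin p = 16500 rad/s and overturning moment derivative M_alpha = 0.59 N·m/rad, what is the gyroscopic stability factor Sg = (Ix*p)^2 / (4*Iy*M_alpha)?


Sg = Ix^2 * p^2 / (4 * Iy * M_alpha) = (102e-9)^2 * 16500^2 / (4 * 55e-8 * 0.59) = 2.182

2.182


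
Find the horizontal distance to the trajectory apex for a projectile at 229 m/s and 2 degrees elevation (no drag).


R = v0^2*sin(2*theta)/g = 229^2*sin(2*2°)/9.81 = 372.895 m
apex_dist = R/2 = 372.895/2 = 186.4 m

186.4 m


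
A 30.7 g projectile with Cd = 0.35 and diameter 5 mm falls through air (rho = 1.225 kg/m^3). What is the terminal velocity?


A = pi*(d/2)^2 = pi*(5/2000)^2 = 1.96350e-05 m^2
vt = sqrt(2mg/(Cd*rho*A)) = sqrt(2*0.0307*9.81/(0.35 * 1.225 * 1.96350e-05)) = 267.5 m/s

267.5 m/s


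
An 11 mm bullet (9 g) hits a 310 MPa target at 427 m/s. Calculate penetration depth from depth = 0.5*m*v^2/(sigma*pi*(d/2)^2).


A = pi*(d/2)^2 = pi*(11/2)^2 = 95.0332 mm^2
E = 0.5*m*v^2 = 0.5*0.009*427^2 = 820.48 J
depth = E/(sigma*A) = 820.48 J / (310 MPa * 95.0332 mm^2) = 820.48/(310 * 95.0332) m = 0.0278504 m ≈ 27.85 mm

27.85 mm


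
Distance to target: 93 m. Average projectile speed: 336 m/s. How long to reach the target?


t = d/v = 93/336 = 0.2768 s

0.2768 s


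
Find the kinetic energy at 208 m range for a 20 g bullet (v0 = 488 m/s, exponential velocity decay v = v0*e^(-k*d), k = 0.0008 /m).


v = v0*exp(-k*d) = 488*exp(-0.0008*208) = 413.193 m/s
E = 0.5*m*v^2 = 0.5*0.02*413.193^2 = 1707 J

1707 J


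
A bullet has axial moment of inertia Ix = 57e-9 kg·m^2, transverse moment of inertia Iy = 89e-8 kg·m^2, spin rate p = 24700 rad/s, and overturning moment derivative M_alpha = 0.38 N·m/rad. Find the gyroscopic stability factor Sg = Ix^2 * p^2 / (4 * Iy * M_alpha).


Sg = Ix^2 * p^2 / (4 * Iy * M_alpha) = (57e-9)^2 * 24700^2 / (4 * 89e-8 * 0.38) = 1.465

1.465


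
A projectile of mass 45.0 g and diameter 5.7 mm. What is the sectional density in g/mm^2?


SD = m/d^2 = 45.0/5.7^2 = 1.385 g/mm^2

1.385 g/mm^2


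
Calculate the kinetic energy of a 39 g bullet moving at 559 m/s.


E = 0.5*m*v^2 = 0.5*0.039*559^2 = 6093 J

6093 J


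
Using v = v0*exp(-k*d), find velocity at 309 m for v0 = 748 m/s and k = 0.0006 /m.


v = v0*exp(-k*d) = 748*exp(-0.0006*309) = 621.4 m/s

621.4 m/s


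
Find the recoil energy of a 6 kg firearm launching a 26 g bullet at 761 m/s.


v_r = m_p*v_p/m_gun = 0.026*761/6 = 3.29767 m/s, E_r = 0.5*m_gun*v_r^2 = 0.5*6*3.29767^2 = 32.62 J

32.62 J


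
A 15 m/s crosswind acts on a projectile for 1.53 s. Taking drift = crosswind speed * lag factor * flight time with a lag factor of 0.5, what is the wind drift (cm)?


drift = v_wind * lag * t = 15 * 0.5 * 1.53 = 11.475 m ≈ 1148 cm

1148 cm


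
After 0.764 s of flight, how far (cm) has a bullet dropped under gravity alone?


drop = 0.5*g*t^2 = 0.5*9.81*0.764^2 = 2.86303 m ≈ 286.3 cm

286.3 cm


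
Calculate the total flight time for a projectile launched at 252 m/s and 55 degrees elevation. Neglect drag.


T = 2*v0*sin(theta)/g = 2*252*sin(55°)/9.81 = 42.08 s

42.08 s


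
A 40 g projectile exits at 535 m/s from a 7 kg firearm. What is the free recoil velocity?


v_recoil = m_p * v_p / m_gun = 0.04 * 535 / 7 = 3.057 m/s

3.057 m/s


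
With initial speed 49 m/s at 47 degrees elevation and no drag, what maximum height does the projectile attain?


H = (v0*sin(theta))^2 / (2g) = (49*sin(47°))^2 / (2*9.81) = 65.46 m

65.46 m


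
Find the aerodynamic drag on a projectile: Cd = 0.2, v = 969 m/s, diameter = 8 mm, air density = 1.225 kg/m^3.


A = pi*(d/2)^2 = pi*(8/2000)^2 = 5.02655e-05 m^2
Fd = 0.5*Cd*rho*A*v^2 = 0.5*0.2*1.225*5.02655e-05*969^2 = 5.782 N

5.782 N


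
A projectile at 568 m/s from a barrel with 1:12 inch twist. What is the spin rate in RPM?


twist_m = 12*0.0254 = 0.3048 m
spin = v/twist = 568/0.3048 = 1863.517 rev/s
RPM = spin*60 = 1863.517*60 ≈ 111811 RPM

111811 RPM


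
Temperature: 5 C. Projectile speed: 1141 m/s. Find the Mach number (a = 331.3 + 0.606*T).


a = 331.3 + 0.606*(5) = 334.33 m/s
M = v/a = 1141/334.33 = 3.413

3.413


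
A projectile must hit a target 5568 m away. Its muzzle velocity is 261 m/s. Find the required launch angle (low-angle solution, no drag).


sin(2*theta) = R*g/v0^2 = 5568*9.81/261^2 = 0.801839, theta = arcsin(0.801839)/2 = 26.65°

26.65 degrees


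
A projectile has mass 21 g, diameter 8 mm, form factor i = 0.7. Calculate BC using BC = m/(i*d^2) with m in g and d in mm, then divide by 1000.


BC = m/(i*d^2*1000) = 21/(0.7 * 8^2 * 1000) = 0.0004687

0.0004687


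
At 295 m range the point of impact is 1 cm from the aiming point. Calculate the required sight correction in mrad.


1 mrad subtends 1 cm per 10 m of range, so adj = error_cm / (dist_m / 10) = 1 / (295/10) = 0.0339 mrad

0.0339 mrad


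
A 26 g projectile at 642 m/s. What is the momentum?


p = m*v = 0.026*642 = 16.69 kg·m/s

16.69 kg·m/s


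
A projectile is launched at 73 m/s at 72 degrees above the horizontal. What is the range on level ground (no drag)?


R = v0^2 * sin(2*theta) / g = 73^2 * sin(2*72°) / 9.81 = 319.3 m

319.3 m


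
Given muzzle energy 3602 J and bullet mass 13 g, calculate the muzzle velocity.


v = sqrt(2*E/m) = sqrt(2*3602/0.013) = 744.4 m/s

744.4 m/s


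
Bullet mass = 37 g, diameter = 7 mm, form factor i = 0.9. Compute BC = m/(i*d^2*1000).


BC = m/(i*d^2*1000) = 37/(0.9 * 7^2 * 1000) = 0.000839

0.000839


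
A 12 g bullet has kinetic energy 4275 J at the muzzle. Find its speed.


v = sqrt(2*E/m) = sqrt(2*4275/0.012) = 844.1 m/s

844.1 m/s


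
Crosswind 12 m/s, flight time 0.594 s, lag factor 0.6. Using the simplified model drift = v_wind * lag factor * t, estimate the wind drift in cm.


drift = v_wind * lag * t = 12 * 0.6 * 0.594 = 4.2768 m ≈ 427.7 cm

427.7 cm


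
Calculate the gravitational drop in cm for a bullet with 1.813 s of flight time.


drop = 0.5*g*t^2 = 0.5*9.81*1.813^2 = 16.1226 m ≈ 1612 cm

1612 cm


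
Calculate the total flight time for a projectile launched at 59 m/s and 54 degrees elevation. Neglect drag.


T = 2*v0*sin(theta)/g = 2*59*sin(54°)/9.81 = 9.731 s

9.731 s


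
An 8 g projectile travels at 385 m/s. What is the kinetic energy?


E = 0.5*m*v^2 = 0.5*0.008*385^2 = 592.9 J

592.9 J


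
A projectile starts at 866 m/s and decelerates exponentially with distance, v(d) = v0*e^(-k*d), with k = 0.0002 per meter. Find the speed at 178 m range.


v = v0*exp(-k*d) = 866*exp(-0.0002*178) = 835.7 m/s

835.7 m/s


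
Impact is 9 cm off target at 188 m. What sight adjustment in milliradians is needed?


1 mrad subtends 1 cm per 10 m of range, so adj = error_cm / (dist_m / 10) = 9 / (188/10) = 0.4787 mrad

0.4787 mrad


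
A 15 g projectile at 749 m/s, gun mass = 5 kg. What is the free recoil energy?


v_r = m_p*v_p/m_gun = 0.015*749/5 = 2.247 m/s, E_r = 0.5*m_gun*v_r^2 = 0.5*5*2.247^2 = 12.62 J

12.62 J


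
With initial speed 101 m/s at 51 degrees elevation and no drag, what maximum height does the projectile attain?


H = (v0*sin(theta))^2 / (2g) = (101*sin(51°))^2 / (2*9.81) = 314 m

314 m


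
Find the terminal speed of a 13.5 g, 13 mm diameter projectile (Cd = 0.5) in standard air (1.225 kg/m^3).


A = pi*(d/2)^2 = pi*(13/2000)^2 = 1.32732e-04 m^2
vt = sqrt(2mg/(Cd*rho*A)) = sqrt(2*0.0135*9.81/(0.5 * 1.225 * 1.32732e-04)) = 57.08 m/s

57.08 m/s


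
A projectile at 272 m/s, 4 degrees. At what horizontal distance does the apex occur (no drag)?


R = v0^2*sin(2*theta)/g = 272^2*sin(2*4°)/9.81 = 1049.6 m
apex_dist = R/2 = 1049.6/2 = 524.8 m

524.8 m


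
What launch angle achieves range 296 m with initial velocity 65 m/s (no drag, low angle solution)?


sin(2*theta) = R*g/v0^2 = 296*9.81/65^2 = 0.68728, theta = arcsin(0.68728)/2 = 21.71°

21.71 degrees


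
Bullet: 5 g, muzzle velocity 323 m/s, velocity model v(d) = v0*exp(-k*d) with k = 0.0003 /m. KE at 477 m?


v = v0*exp(-k*d) = 323*exp(-0.0003*477) = 279.934 m/s
E = 0.5*m*v^2 = 0.5*0.005*279.934^2 = 195.9 J

195.9 J


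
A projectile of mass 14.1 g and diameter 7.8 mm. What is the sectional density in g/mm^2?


SD = m/d^2 = 14.1/7.8^2 = 0.2318 g/mm^2

0.2318 g/mm^2


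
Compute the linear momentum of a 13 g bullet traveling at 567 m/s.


p = m*v = 0.013*567 = 7.371 kg·m/s

7.371 kg·m/s


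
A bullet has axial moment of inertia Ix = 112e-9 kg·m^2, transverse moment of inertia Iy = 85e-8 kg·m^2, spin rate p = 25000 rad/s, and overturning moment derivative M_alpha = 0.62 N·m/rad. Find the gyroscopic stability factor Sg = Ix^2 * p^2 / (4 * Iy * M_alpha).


Sg = Ix^2 * p^2 / (4 * Iy * M_alpha) = (112e-9)^2 * 25000^2 / (4 * 85e-8 * 0.62) = 3.719

3.719


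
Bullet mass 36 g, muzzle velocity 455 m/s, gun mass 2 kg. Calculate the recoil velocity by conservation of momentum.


v_recoil = m_p * v_p / m_gun = 0.036 * 455 / 2 = 8.19 m/s

8.19 m/s


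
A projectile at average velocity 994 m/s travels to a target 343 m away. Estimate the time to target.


t = d/v = 343/994 = 0.3451 s

0.3451 s
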